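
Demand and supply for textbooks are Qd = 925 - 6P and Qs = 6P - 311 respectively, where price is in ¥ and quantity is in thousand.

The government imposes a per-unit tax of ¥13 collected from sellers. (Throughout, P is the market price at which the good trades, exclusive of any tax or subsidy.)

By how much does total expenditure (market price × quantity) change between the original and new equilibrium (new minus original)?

-2275

Original equilibrium: 925 - 6P = 6P - 311 gives 1236 = 12P, so P = 103 and Q = 307.
Since sellers keep the price net of the tax, the effective supply curve becomes Qs = 6P - 389.
Equate the new curves: 925 - 6P = 6P - 389, giving 1314 = 12P, P = 109.5, Q = 268.
Expenditure moves from 103×307 = 31621 to 109.5×268 = 29346; change = -2275.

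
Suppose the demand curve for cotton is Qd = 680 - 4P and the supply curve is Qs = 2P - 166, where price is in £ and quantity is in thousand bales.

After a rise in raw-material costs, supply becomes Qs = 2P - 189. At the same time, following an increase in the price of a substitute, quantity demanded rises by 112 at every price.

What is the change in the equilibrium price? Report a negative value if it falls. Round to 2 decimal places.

Original equilibrium: 680 - 4P = 2P - 166 gives 846 = 6P, so P = 141 and Q = 116.
With the change applied: demand Qd = 792 - 4P, supply Qs = 2P - 189.
Clearing the new market: 792 - 4P = 2P - 189, so P = 163.5 and Q = 138.
ΔP = 163.5 − 141 = +22.50.

+22.50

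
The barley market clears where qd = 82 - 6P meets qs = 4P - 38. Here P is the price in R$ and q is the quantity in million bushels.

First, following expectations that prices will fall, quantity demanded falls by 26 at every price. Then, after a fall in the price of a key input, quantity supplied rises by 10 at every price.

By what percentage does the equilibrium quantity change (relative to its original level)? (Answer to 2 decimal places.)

Solve the original market: 82 - 6P = 4P - 38, hence P = 12 and q = 10.
After the shift, demand is qd = 56 - 6P and supply is qs = 4P - 28.
New equilibrium: 56 - 6P = 4P - 28 ⇒ 84 = 10P ⇒ P = 8.4, q = 5.6.
%Δq = (5.6 − 10) / 10 × 100 = -44.00%.

-44.00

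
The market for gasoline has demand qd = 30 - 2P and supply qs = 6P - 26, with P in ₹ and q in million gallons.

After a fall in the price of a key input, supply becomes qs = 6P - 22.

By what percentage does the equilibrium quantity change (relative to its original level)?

Before the shock: 30 - 2P = 6P - 26 ⇒ 56 = 8P ⇒ P = 7, q = 16.
The new curves are qd = 30 - 2P (demand) and qs = 6P - 22 (supply).
Equate the new curves: 30 - 2P = 6P - 22, giving 52 = 8P, P = 6.5, q = 17.
%Δq = (17 − 16) / 16 × 100 = +6.25%.

+6.25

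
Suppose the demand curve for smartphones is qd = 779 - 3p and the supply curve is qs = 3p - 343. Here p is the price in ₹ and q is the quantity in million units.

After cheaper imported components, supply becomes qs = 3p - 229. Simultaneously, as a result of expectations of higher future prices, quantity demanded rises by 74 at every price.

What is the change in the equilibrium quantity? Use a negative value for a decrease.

Initially, 779 - 3p = 3p - 343, so 1122 = 6p and p = 187, q = 218.
The new curves are qd = 853 - 3p (demand) and qs = 3p - 229 (supply).
Setting them equal: 853 - 3p = 3p - 229 → 1082 = 6p, so p = 541/3 ≈ 180.3333 and q = 312.
Δq = 312 − 218 = +94.

+94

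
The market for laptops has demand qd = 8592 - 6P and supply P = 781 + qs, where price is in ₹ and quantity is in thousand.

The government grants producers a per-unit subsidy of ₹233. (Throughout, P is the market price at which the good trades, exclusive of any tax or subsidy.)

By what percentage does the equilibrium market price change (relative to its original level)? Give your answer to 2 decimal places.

-2.49

Initially, 8592 - 6P = P - 781, so 9373 = 7P and P = 1339, q = 558.
Since sellers receive the price plus the subsidy, the effective supply curve becomes qs = P - 548.
Equate the new curves: 8592 - 6P = P - 548, giving 9140 = 7P, P = 9140/7 ≈ 1305.7143, q = 5304/7 ≈ 757.7143.
%ΔP = (1305.7143 − 1339) / 1339 × 100 = -2.49%.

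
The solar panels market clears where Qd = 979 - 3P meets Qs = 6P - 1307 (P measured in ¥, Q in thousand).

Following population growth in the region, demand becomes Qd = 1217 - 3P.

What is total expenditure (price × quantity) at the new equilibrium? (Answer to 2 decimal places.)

105353.63

Solve the original market: 979 - 3P = 6P - 1307, hence P = 254 and Q = 217.
After the shift, demand is Qd = 1217 - 3P and supply is Qs = 6P - 1307.
Clearing the new market: 1217 - 3P = 6P - 1307, so P = 2524/9 ≈ 280.4444 and Q = 1127/3 ≈ 375.6667.
New expenditure = 280.4444 × 375.6667 = 105353.63.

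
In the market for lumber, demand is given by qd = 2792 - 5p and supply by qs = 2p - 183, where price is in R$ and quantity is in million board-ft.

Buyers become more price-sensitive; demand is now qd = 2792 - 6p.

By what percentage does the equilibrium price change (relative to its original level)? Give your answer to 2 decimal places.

Initially, 2792 - 5p = 2p - 183, so 2975 = 7p and p = 425, q = 667.
With the change applied: demand qd = 2792 - 6p, supply qs = 2p - 183.
New equilibrium: 2792 - 6p = 2p - 183 ⇒ 2975 = 8p ⇒ p = 371.875, q = 560.75.
%Δp = (371.875 − 425) / 425 × 100 = -12.50%.

-12.50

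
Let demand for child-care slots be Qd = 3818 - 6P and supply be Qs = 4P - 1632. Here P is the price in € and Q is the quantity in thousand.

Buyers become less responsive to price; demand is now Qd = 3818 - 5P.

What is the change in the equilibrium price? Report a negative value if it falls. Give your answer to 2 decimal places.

+60.56

Initially, 3818 - 6P = 4P - 1632, so 5450 = 10P and P = 545, Q = 548.
With the change applied: demand Qd = 3818 - 5P, supply Qs = 4P - 1632.
Equate the new curves: 3818 - 5P = 4P - 1632, giving 5450 = 9P, P = 5450/9 ≈ 605.5556, Q = 7112/9 ≈ 790.2222.
ΔP = 605.5556 − 545 = +60.56.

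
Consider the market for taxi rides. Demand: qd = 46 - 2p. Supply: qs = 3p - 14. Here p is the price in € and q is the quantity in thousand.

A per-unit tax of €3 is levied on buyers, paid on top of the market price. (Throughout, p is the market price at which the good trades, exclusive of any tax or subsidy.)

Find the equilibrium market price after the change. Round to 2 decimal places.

10.80

Original equilibrium: 46 - 2p = 3p - 14 gives 60 = 5p, so p = 12 and q = 22.
Since buyers pay the price plus the tax, the effective demand curve becomes qd = 40 - 2p.
Equate the new curves: 40 - 2p = 3p - 14, giving 54 = 5p, p = 10.8, q = 18.4.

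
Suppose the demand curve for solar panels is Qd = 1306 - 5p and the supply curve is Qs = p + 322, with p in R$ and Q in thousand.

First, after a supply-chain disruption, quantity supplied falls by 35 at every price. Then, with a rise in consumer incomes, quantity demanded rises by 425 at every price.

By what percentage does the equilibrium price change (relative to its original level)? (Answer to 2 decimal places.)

Original equilibrium: 1306 - 5p = p + 322 gives 984 = 6p, so p = 164 and Q = 486.
The shock moves the curves to Qd = 1731 - 5p and Qs = p + 287.
Equate the new curves: 1731 - 5p = p + 287, giving 1444 = 6p, p = 722/3 ≈ 240.6667, Q = 1583/3 ≈ 527.6667.
%Δp = (240.6667 − 164) / 164 × 100 = +46.75%.

+46.75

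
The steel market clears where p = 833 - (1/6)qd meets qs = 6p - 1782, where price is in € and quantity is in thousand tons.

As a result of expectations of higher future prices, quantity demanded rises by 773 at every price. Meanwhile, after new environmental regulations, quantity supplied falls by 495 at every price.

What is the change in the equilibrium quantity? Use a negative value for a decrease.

Solve the original market: 4998 - 6p = 6p - 1782, hence p = 565 and q = 1608.
The shock moves the curves to qd = 5771 - 6p and qs = 6p - 2277.
Equate the new curves: 5771 - 6p = 6p - 2277, giving 8048 = 12p, p = 2012/3 ≈ 670.6667, q = 1747.
Δq = 1747 − 1608 = +139.

+139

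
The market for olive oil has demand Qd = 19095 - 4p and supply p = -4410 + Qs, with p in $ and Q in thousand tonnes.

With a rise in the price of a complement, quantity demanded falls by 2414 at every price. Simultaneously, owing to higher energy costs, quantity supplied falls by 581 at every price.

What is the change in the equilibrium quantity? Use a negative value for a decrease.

Solve the original market: 19095 - 4p = p + 4410, hence p = 2937 and Q = 7347.
The shock moves the curves to Qd = 16681 - 4p and Qs = p + 3829.
Setting them equal: 16681 - 4p = p + 3829 → 12852 = 5p, so p = 2570.4 and Q = 6399.4.
ΔQ = 6399.4 − 7347 = -947.6.

-947.6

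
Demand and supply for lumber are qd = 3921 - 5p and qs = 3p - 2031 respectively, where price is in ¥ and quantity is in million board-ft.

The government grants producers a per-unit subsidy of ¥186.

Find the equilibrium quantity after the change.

549.75

Solve the original market: 3921 - 5p = 3p - 2031, hence p = 744 and q = 201.
Since sellers receive the price plus the subsidy, the effective supply curve becomes qs = 3p - 1473.
New equilibrium: 3921 - 5p = 3p - 1473 ⇒ 5394 = 8p ⇒ p = 674.25, q = 549.75.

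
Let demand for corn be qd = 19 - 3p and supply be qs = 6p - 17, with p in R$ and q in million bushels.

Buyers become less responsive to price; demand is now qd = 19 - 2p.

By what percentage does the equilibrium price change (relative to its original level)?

Before the shock: 19 - 3p = 6p - 17 ⇒ 36 = 9p ⇒ p = 4, q = 7.
The shock moves the curves to qd = 19 - 2p and qs = 6p - 17.
New equilibrium: 19 - 2p = 6p - 17 ⇒ 36 = 8p ⇒ p = 4.5, q = 10.
%Δp = (4.5 − 4) / 4 × 100 = +12.5%.

+12.5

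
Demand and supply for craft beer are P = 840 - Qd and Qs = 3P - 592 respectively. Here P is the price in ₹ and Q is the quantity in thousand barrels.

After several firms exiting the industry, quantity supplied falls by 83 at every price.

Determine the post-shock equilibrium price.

Initially, 840 - P = 3P - 592, so 1432 = 4P and P = 358, Q = 482.
The new curves are Qd = 840 - P (demand) and Qs = 3P - 675 (supply).
Setting them equal: 840 - P = 3P - 675 → 1515 = 4P, so P = 378.75 and Q = 461.25.

378.75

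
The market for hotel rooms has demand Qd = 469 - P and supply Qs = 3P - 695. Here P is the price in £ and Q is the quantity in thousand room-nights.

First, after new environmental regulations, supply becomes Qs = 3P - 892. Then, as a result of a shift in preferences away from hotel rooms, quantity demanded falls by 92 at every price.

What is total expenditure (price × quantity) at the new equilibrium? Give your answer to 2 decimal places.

Initially, 469 - P = 3P - 695, so 1164 = 4P and P = 291, Q = 178.
With the change applied: demand Qd = 377 - P, supply Qs = 3P - 892.
New equilibrium: 377 - P = 3P - 892 ⇒ 1269 = 4P ⇒ P = 317.25, Q = 59.75.
New expenditure = 317.25 × 59.75 = 18955.69.

18955.69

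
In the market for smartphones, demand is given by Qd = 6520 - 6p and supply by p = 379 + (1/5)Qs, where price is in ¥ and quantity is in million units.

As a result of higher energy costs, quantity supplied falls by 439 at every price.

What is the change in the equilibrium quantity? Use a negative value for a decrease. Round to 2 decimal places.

Before the shock: 6520 - 6p = 5p - 1895 ⇒ 8415 = 11p ⇒ p = 765, Q = 1930.
After the shift, demand is Qd = 6520 - 6p and supply is Qs = 5p - 2334.
Clearing the new market: 6520 - 6p = 5p - 2334, so p = 8854/11 ≈ 804.9091 and Q = 18596/11 ≈ 1690.5455.
ΔQ = 1690.5455 − 1930 = -239.45.

-239.45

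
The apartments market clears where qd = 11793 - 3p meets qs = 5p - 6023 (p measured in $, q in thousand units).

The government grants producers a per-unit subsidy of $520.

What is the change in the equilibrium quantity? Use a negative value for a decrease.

Solve the original market: 11793 - 3p = 5p - 6023, hence p = 2227 and q = 5112.
Since sellers receive the price plus the subsidy, the effective supply curve becomes qs = 5p - 3423.
Setting them equal: 11793 - 3p = 5p - 3423 → 15216 = 8p, so p = 1902 and q = 6087.
Δq = 6087 − 5112 = +975.

+975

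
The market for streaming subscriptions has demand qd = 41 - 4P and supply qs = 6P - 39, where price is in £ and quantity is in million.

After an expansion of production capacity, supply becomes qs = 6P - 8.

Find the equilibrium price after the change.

Initially, 41 - 4P = 6P - 39, so 80 = 10P and P = 8, q = 9.
The shock moves the curves to qd = 41 - 4P and qs = 6P - 8.
Equate the new curves: 41 - 4P = 6P - 8, giving 49 = 10P, P = 4.9, q = 21.4.

4.9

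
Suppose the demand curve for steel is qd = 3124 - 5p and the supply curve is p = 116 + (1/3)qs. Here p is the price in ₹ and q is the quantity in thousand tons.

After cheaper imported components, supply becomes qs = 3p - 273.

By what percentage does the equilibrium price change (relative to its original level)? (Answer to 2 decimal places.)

-2.16

Original equilibrium: 3124 - 5p = 3p - 348 gives 3472 = 8p, so p = 434 and q = 954.
The shock moves the curves to qd = 3124 - 5p and qs = 3p - 273.
Clearing the new market: 3124 - 5p = 3p - 273, so p = 424.625 and q = 1000.875.
%Δp = (424.625 − 434) / 434 × 100 = -2.16%.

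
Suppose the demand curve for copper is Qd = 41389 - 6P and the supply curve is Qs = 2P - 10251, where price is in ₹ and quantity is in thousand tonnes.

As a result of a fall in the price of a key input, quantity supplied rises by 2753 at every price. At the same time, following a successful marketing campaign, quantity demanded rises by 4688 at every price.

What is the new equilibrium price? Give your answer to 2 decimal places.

Initially, 41389 - 6P = 2P - 10251, so 51640 = 8P and P = 6455, Q = 2659.
After the shift, demand is Qd = 46077 - 6P and supply is Qs = 2P - 7498.
Equate the new curves: 46077 - 6P = 2P - 7498, giving 53575 = 8P, P = 6696.875, Q = 5895.75.

6696.88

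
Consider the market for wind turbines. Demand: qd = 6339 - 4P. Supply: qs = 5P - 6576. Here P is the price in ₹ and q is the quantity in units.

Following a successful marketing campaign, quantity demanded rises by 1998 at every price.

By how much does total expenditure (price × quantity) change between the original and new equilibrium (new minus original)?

+1972248

Before the shock: 6339 - 4P = 5P - 6576 ⇒ 12915 = 9P ⇒ P = 1435, q = 599.
The new curves are qd = 8337 - 4P (demand) and qs = 5P - 6576 (supply).
New equilibrium: 8337 - 4P = 5P - 6576 ⇒ 14913 = 9P ⇒ P = 1657, q = 1709.
Expenditure moves from 1435×599 = 859565 to 1657×1709 = 2831813; change = +1972248.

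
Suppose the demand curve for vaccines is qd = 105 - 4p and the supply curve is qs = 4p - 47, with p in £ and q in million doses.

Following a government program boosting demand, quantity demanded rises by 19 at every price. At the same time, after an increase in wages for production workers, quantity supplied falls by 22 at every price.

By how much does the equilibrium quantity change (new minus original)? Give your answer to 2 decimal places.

Solve the original market: 105 - 4p = 4p - 47, hence p = 19 and q = 29.
With the change applied: demand qd = 124 - 4p, supply qs = 4p - 69.
New equilibrium: 124 - 4p = 4p - 69 ⇒ 193 = 8p ⇒ p = 24.125, q = 27.5.
Δq = 27.5 − 29 = -1.50.

-1.50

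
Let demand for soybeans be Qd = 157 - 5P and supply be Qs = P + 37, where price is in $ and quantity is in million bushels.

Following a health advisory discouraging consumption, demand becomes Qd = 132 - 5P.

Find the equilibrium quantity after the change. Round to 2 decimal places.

52.83

Initially, 157 - 5P = P + 37, so 120 = 6P and P = 20, Q = 57.
After the shift, demand is Qd = 132 - 5P and supply is Qs = P + 37.
Equate the new curves: 132 - 5P = P + 37, giving 95 = 6P, P = 95/6 ≈ 15.8333, Q = 317/6 ≈ 52.8333.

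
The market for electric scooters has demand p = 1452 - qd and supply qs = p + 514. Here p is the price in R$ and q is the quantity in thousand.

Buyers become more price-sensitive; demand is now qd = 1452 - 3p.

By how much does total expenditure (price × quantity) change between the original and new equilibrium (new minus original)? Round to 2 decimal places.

Before the shock: 1452 - p = p + 514 ⇒ 938 = 2p ⇒ p = 469, q = 983.
With the change applied: demand qd = 1452 - 3p, supply qs = p + 514.
Clearing the new market: 1452 - 3p = p + 514, so p = 234.5 and q = 748.5.
Expenditure moves from 469×983 = 461027 to 234.5×748.5 = 175523.25; change = -285503.75.

-285503.75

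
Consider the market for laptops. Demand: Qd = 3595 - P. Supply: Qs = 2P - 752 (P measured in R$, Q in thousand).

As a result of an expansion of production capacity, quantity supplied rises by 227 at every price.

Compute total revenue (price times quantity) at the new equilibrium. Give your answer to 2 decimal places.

Original equilibrium: 3595 - P = 2P - 752 gives 4347 = 3P, so P = 1449 and Q = 2146.
The shock moves the curves to Qd = 3595 - P and Qs = 2P - 525.
Equate the new curves: 3595 - P = 2P - 525, giving 4120 = 3P, P = 4120/3 ≈ 1373.3333, Q = 6665/3 ≈ 2221.6667.
New expenditure = 1373.3333 × 2221.6667 = 3051088.89.

3051088.89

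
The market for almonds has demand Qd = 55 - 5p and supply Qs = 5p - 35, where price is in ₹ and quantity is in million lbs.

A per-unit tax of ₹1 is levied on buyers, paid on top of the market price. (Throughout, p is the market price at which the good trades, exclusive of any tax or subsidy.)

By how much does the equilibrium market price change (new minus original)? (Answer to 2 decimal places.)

-0.50

Before the shock: 55 - 5p = 5p - 35 ⇒ 90 = 10p ⇒ p = 9, Q = 10.
Since buyers pay the price plus the tax, the effective demand curve becomes Qd = 50 - 5p.
Setting them equal: 50 - 5p = 5p - 35 → 85 = 10p, so p = 8.5 and Q = 7.5.
Δp = 8.5 − 9 = -0.50.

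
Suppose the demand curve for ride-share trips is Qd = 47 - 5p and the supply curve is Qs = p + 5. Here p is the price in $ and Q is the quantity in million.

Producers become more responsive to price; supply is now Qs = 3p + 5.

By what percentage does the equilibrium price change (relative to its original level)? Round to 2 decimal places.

-25.00

Before the shock: 47 - 5p = p + 5 ⇒ 42 = 6p ⇒ p = 7, Q = 12.
The shock moves the curves to Qd = 47 - 5p and Qs = 3p + 5.
Setting them equal: 47 - 5p = 3p + 5 → 42 = 8p, so p = 5.25 and Q = 20.75.
%Δp = (5.25 − 7) / 7 × 100 = -25.00%.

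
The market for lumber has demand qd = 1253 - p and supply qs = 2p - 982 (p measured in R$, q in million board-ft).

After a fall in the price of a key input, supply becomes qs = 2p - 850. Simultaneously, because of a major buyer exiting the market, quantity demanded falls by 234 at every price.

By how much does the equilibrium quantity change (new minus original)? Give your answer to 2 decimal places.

Original equilibrium: 1253 - p = 2p - 982 gives 2235 = 3p, so p = 745 and q = 508.
The new curves are qd = 1019 - p (demand) and qs = 2p - 850 (supply).
Clearing the new market: 1019 - p = 2p - 850, so p = 623 and q = 396.
Δq = 396 − 508 = -112.00.

-112.00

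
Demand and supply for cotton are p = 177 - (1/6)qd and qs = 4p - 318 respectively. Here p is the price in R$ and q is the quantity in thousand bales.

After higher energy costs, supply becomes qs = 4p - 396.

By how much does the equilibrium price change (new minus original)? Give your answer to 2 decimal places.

+7.80

Original equilibrium: 1062 - 6p = 4p - 318 gives 1380 = 10p, so p = 138 and q = 234.
With the change applied: demand qd = 1062 - 6p, supply qs = 4p - 396.
Clearing the new market: 1062 - 6p = 4p - 396, so p = 145.8 and q = 187.2.
Δp = 145.8 − 138 = +7.80.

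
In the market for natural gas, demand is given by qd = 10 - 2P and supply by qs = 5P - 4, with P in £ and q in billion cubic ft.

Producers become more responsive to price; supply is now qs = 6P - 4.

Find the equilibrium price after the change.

1.75

Initially, 10 - 2P = 5P - 4, so 14 = 7P and P = 2, q = 6.
With the change applied: demand qd = 10 - 2P, supply qs = 6P - 4.
Setting them equal: 10 - 2P = 6P - 4 → 14 = 8P, so P = 1.75 and q = 6.5.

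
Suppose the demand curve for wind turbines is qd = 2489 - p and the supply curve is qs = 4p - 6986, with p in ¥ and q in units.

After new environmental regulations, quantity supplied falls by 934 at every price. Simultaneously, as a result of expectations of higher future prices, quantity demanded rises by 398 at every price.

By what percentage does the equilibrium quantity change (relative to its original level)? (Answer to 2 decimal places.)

Original equilibrium: 2489 - p = 4p - 6986 gives 9475 = 5p, so p = 1895 and q = 594.
After the shift, demand is qd = 2887 - p and supply is qs = 4p - 7920.
Equate the new curves: 2887 - p = 4p - 7920, giving 10807 = 5p, p = 2161.4, q = 725.6.
%Δq = (725.6 − 594) / 594 × 100 = +22.15%.

+22.15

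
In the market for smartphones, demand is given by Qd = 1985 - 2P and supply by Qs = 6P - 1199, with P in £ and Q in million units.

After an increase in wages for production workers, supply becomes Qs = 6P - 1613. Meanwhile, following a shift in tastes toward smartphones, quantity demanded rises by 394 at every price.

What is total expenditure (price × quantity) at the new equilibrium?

689119

Initially, 1985 - 2P = 6P - 1199, so 3184 = 8P and P = 398, Q = 1189.
The new curves are Qd = 2379 - 2P (demand) and Qs = 6P - 1613 (supply).
New equilibrium: 2379 - 2P = 6P - 1613 ⇒ 3992 = 8P ⇒ P = 499, Q = 1381.
New expenditure = 499 × 1381 = 689119.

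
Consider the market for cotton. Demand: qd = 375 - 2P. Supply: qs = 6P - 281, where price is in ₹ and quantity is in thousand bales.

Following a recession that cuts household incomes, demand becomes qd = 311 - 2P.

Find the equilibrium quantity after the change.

Original equilibrium: 375 - 2P = 6P - 281 gives 656 = 8P, so P = 82 and q = 211.
After the shift, demand is qd = 311 - 2P and supply is qs = 6P - 281.
Clearing the new market: 311 - 2P = 6P - 281, so P = 74 and q = 163.

163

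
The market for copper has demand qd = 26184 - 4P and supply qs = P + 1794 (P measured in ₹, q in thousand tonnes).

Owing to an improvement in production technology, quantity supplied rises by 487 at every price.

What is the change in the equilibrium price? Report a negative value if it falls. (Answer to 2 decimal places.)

Before the shock: 26184 - 4P = P + 1794 ⇒ 24390 = 5P ⇒ P = 4878, q = 6672.
The new curves are qd = 26184 - 4P (demand) and qs = P + 2281 (supply).
New equilibrium: 26184 - 4P = P + 2281 ⇒ 23903 = 5P ⇒ P = 4780.6, q = 7061.6.
ΔP = 4780.6 − 4878 = -97.40.

-97.40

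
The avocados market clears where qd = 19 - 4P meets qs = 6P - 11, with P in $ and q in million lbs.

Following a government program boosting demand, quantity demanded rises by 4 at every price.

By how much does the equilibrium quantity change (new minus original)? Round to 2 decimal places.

Original equilibrium: 19 - 4P = 6P - 11 gives 30 = 10P, so P = 3 and q = 7.
The new curves are qd = 23 - 4P (demand) and qs = 6P - 11 (supply).
Equate the new curves: 23 - 4P = 6P - 11, giving 34 = 10P, P = 3.4, q = 9.4.
Δq = 9.4 − 7 = +2.40.

+2.40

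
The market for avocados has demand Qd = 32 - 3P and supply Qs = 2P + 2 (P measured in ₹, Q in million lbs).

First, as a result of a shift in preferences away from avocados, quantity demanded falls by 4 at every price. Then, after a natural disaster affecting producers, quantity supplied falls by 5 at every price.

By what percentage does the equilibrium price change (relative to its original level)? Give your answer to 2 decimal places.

Solve the original market: 32 - 3P = 2P + 2, hence P = 6 and Q = 14.
The shock moves the curves to Qd = 28 - 3P and Qs = 2P - 3.
Setting them equal: 28 - 3P = 2P - 3 → 31 = 5P, so P = 6.2 and Q = 9.4.
%ΔP = (6.2 − 6) / 6 × 100 = +3.33%.

+3.33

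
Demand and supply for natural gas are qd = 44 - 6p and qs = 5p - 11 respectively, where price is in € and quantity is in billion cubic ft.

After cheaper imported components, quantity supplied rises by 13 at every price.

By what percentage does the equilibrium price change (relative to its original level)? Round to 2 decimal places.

-23.64

Before the shock: 44 - 6p = 5p - 11 ⇒ 55 = 11p ⇒ p = 5, q = 14.
The shock moves the curves to qd = 44 - 6p and qs = 5p + 2.
Setting them equal: 44 - 6p = 5p + 2 → 42 = 11p, so p = 42/11 ≈ 3.8182 and q = 232/11 ≈ 21.0909.
%Δp = (3.8182 − 5) / 5 × 100 = -23.64%.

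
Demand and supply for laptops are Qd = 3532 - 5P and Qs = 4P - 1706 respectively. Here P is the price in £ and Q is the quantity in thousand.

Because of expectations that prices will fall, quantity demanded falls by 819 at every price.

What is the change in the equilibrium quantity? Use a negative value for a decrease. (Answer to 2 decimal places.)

-364.00

Original equilibrium: 3532 - 5P = 4P - 1706 gives 5238 = 9P, so P = 582 and Q = 622.
With the change applied: demand Qd = 2713 - 5P, supply Qs = 4P - 1706.
Clearing the new market: 2713 - 5P = 4P - 1706, so P = 491 and Q = 258.
ΔQ = 258 − 622 = -364.00.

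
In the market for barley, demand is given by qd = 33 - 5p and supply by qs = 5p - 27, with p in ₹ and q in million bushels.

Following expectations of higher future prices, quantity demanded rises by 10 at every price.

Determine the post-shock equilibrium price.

7

Original equilibrium: 33 - 5p = 5p - 27 gives 60 = 10p, so p = 6 and q = 3.
After the shift, demand is qd = 43 - 5p and supply is qs = 5p - 27.
Equate the new curves: 43 - 5p = 5p - 27, giving 70 = 10p, p = 7, q = 8.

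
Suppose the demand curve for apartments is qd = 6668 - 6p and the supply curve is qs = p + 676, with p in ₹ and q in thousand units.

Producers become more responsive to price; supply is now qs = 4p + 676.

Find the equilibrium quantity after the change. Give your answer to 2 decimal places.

3072.80

Original equilibrium: 6668 - 6p = p + 676 gives 5992 = 7p, so p = 856 and q = 1532.
With the change applied: demand qd = 6668 - 6p, supply qs = 4p + 676.
New equilibrium: 6668 - 6p = 4p + 676 ⇒ 5992 = 10p ⇒ p = 599.2, q = 3072.8.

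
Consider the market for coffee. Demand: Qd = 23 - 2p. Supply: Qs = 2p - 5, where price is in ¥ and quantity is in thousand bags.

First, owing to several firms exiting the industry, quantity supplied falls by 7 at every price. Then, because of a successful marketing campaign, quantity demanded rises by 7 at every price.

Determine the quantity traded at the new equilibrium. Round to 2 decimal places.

Solve the original market: 23 - 2p = 2p - 5, hence p = 7 and Q = 9.
With the change applied: demand Qd = 30 - 2p, supply Qs = 2p - 12.
Setting them equal: 30 - 2p = 2p - 12 → 42 = 4p, so p = 10.5 and Q = 9.

9.00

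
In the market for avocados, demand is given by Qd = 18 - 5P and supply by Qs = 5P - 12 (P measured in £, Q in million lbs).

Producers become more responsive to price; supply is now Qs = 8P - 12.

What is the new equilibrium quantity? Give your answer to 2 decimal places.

Before the shock: 18 - 5P = 5P - 12 ⇒ 30 = 10P ⇒ P = 3, Q = 3.
The new curves are Qd = 18 - 5P (demand) and Qs = 8P - 12 (supply).
Equate the new curves: 18 - 5P = 8P - 12, giving 30 = 13P, P = 30/13 ≈ 2.3077, Q = 84/13 ≈ 6.4615.

6.46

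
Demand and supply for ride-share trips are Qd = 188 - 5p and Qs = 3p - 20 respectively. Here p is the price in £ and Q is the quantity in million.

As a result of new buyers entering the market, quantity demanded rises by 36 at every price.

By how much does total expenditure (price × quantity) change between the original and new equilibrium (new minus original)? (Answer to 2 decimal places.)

+672.75

Initially, 188 - 5p = 3p - 20, so 208 = 8p and p = 26, Q = 58.
With the change applied: demand Qd = 224 - 5p, supply Qs = 3p - 20.
Clearing the new market: 224 - 5p = 3p - 20, so p = 30.5 and Q = 71.5.
Expenditure moves from 26×58 = 1508 to 30.5×71.5 = 2180.75; change = +672.75.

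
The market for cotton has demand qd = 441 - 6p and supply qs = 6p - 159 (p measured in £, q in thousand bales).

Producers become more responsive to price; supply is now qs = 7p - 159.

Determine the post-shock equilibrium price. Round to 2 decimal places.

Solve the original market: 441 - 6p = 6p - 159, hence p = 50 and q = 141.
With the change applied: demand qd = 441 - 6p, supply qs = 7p - 159.
Clearing the new market: 441 - 6p = 7p - 159, so p = 600/13 ≈ 46.1538 and q = 2133/13 ≈ 164.0769.

46.15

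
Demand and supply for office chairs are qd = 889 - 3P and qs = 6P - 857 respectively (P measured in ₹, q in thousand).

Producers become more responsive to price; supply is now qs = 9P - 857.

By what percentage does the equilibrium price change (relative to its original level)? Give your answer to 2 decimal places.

-25.00

Before the shock: 889 - 3P = 6P - 857 ⇒ 1746 = 9P ⇒ P = 194, q = 307.
The new curves are qd = 889 - 3P (demand) and qs = 9P - 857 (supply).
Setting them equal: 889 - 3P = 9P - 857 → 1746 = 12P, so P = 145.5 and q = 452.5.
%ΔP = (145.5 − 194) / 194 × 100 = -25.00%.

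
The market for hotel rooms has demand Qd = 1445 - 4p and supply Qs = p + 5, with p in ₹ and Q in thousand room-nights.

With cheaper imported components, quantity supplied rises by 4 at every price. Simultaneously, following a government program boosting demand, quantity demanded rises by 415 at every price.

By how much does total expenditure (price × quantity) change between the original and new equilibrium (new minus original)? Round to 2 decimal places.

+55995.84

Solve the original market: 1445 - 4p = p + 5, hence p = 288 and Q = 293.
After the shift, demand is Qd = 1860 - 4p and supply is Qs = p + 9.
New equilibrium: 1860 - 4p = p + 9 ⇒ 1851 = 5p ⇒ p = 370.2, Q = 379.2.
Expenditure moves from 288×293 = 84384 to 370.2×379.2 = 140379.84; change = +55995.84.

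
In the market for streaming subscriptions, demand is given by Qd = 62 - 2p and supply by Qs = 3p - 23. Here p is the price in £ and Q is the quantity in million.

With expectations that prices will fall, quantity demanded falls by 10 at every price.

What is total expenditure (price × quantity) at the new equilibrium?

Solve the original market: 62 - 2p = 3p - 23, hence p = 17 and Q = 28.
After the shift, demand is Qd = 52 - 2p and supply is Qs = 3p - 23.
Equate the new curves: 52 - 2p = 3p - 23, giving 75 = 5p, p = 15, Q = 22.
New expenditure = 15 × 22 = 330.

330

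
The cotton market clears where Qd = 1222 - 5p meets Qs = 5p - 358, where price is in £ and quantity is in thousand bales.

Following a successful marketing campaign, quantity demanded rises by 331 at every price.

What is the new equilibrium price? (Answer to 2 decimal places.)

Solve the original market: 1222 - 5p = 5p - 358, hence p = 158 and Q = 432.
The shock moves the curves to Qd = 1553 - 5p and Qs = 5p - 358.
Clearing the new market: 1553 - 5p = 5p - 358, so p = 191.1 and Q = 597.5.

191.10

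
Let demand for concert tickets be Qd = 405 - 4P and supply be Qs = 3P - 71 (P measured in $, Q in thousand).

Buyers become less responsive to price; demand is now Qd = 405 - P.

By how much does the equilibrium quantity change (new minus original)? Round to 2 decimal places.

+153.00

Original equilibrium: 405 - 4P = 3P - 71 gives 476 = 7P, so P = 68 and Q = 133.
The new curves are Qd = 405 - P (demand) and Qs = 3P - 71 (supply).
Equate the new curves: 405 - P = 3P - 71, giving 476 = 4P, P = 119, Q = 286.
ΔQ = 286 − 133 = +153.00.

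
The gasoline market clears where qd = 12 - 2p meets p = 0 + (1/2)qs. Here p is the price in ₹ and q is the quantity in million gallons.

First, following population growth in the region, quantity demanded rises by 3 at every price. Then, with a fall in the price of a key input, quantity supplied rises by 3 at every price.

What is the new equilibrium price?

Original equilibrium: 12 - 2p = 2p gives 12 = 4p, so p = 3 and q = 6.
The shock moves the curves to qd = 15 - 2p and qs = 2p + 3.
New equilibrium: 15 - 2p = 2p + 3 ⇒ 12 = 4p ⇒ p = 3, q = 9.

3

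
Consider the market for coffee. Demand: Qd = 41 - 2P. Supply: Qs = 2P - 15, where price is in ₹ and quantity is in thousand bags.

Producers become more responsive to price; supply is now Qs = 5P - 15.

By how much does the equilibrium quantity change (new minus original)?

+12

Before the shock: 41 - 2P = 2P - 15 ⇒ 56 = 4P ⇒ P = 14, Q = 13.
The new curves are Qd = 41 - 2P (demand) and Qs = 5P - 15 (supply).
Equate the new curves: 41 - 2P = 5P - 15, giving 56 = 7P, P = 8, Q = 25.
ΔQ = 25 − 13 = +12.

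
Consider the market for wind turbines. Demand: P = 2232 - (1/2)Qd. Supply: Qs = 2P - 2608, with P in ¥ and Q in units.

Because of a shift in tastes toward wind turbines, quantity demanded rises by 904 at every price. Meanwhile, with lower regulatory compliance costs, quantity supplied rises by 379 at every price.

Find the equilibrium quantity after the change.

Original equilibrium: 4464 - 2P = 2P - 2608 gives 7072 = 4P, so P = 1768 and Q = 928.
The shock moves the curves to Qd = 5368 - 2P and Qs = 2P - 2229.
Equate the new curves: 5368 - 2P = 2P - 2229, giving 7597 = 4P, P = 1899.25, Q = 1569.5.

1569.5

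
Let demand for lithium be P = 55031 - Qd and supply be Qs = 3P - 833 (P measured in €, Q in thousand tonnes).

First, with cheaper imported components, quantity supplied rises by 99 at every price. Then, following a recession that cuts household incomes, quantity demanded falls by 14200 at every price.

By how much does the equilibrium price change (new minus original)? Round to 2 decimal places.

Initially, 55031 - P = 3P - 833, so 55864 = 4P and P = 13966, Q = 41065.
The shock moves the curves to Qd = 40831 - P and Qs = 3P - 734.
New equilibrium: 40831 - P = 3P - 734 ⇒ 41565 = 4P ⇒ P = 10391.25, Q = 30439.75.
ΔP = 10391.25 − 13966 = -3574.75.

-3574.75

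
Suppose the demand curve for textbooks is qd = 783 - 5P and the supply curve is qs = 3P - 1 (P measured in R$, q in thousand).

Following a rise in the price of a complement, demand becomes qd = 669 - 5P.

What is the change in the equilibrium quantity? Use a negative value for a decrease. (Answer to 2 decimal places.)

Initially, 783 - 5P = 3P - 1, so 784 = 8P and P = 98, q = 293.
With the change applied: demand qd = 669 - 5P, supply qs = 3P - 1.
Equate the new curves: 669 - 5P = 3P - 1, giving 670 = 8P, P = 83.75, q = 250.25.
Δq = 250.25 − 293 = -42.75.

-42.75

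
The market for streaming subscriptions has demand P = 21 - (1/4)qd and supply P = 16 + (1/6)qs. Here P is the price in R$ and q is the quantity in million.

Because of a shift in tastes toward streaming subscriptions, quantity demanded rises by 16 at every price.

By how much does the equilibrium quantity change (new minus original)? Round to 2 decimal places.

+9.60

Solve the original market: 84 - 4P = 6P - 96, hence P = 18 and q = 12.
The shock moves the curves to qd = 100 - 4P and qs = 6P - 96.
New equilibrium: 100 - 4P = 6P - 96 ⇒ 196 = 10P ⇒ P = 19.6, q = 21.6.
Δq = 21.6 − 12 = +9.60.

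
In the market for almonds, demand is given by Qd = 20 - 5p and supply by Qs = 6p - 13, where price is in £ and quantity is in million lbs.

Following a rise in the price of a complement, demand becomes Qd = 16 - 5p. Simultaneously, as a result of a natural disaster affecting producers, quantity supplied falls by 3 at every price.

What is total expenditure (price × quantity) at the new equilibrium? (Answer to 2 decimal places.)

Before the shock: 20 - 5p = 6p - 13 ⇒ 33 = 11p ⇒ p = 3, Q = 5.
With the change applied: demand Qd = 16 - 5p, supply Qs = 6p - 16.
Equate the new curves: 16 - 5p = 6p - 16, giving 32 = 11p, p = 32/11 ≈ 2.9091, Q = 16/11 ≈ 1.4545.
New expenditure = 2.9091 × 1.4545 = 4.23.

4.23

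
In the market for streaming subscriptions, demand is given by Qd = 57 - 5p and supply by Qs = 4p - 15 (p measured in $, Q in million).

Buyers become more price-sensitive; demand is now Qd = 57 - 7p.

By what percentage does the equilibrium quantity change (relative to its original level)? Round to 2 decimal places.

Initially, 57 - 5p = 4p - 15, so 72 = 9p and p = 8, Q = 17.
After the shift, demand is Qd = 57 - 7p and supply is Qs = 4p - 15.
Setting them equal: 57 - 7p = 4p - 15 → 72 = 11p, so p = 72/11 ≈ 6.5455 and Q = 123/11 ≈ 11.1818.
%ΔQ = (11.1818 − 17) / 17 × 100 = -34.22%.

-34.22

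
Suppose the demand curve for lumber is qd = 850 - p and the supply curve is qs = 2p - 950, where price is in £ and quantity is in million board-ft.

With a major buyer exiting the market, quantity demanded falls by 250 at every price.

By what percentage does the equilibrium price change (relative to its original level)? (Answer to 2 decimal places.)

-13.89

Before the shock: 850 - p = 2p - 950 ⇒ 1800 = 3p ⇒ p = 600, q = 250.
The new curves are qd = 600 - p (demand) and qs = 2p - 950 (supply).
New equilibrium: 600 - p = 2p - 950 ⇒ 1550 = 3p ⇒ p = 1550/3 ≈ 516.6667, q = 250/3 ≈ 83.3333.
%Δp = (516.6667 − 600) / 600 × 100 = -13.89%.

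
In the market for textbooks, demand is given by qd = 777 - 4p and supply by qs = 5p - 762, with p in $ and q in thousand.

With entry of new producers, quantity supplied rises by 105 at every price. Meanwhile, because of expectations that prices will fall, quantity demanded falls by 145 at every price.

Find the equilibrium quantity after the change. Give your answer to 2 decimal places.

59.11

Original equilibrium: 777 - 4p = 5p - 762 gives 1539 = 9p, so p = 171 and q = 93.
The new curves are qd = 632 - 4p (demand) and qs = 5p - 657 (supply).
New equilibrium: 632 - 4p = 5p - 657 ⇒ 1289 = 9p ⇒ p = 1289/9 ≈ 143.2222, q = 532/9 ≈ 59.1111.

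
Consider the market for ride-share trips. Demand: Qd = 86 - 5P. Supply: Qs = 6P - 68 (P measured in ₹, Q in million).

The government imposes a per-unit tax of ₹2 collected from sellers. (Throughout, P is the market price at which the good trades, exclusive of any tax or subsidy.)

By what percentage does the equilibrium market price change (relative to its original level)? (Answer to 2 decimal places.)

Original equilibrium: 86 - 5P = 6P - 68 gives 154 = 11P, so P = 14 and Q = 16.
Since sellers keep the price net of the tax, the effective supply curve becomes Qs = 6P - 80.
Equate the new curves: 86 - 5P = 6P - 80, giving 166 = 11P, P = 166/11 ≈ 15.0909, Q = 116/11 ≈ 10.5455.
%ΔP = (15.0909 − 14) / 14 × 100 = +7.79%.

+7.79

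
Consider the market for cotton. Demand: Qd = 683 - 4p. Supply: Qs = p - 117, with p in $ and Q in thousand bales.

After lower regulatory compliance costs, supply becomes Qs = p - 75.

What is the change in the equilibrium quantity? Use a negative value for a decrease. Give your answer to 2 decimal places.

+33.60

Original equilibrium: 683 - 4p = p - 117 gives 800 = 5p, so p = 160 and Q = 43.
After the shift, demand is Qd = 683 - 4p and supply is Qs = p - 75.
Setting them equal: 683 - 4p = p - 75 → 758 = 5p, so p = 151.6 and Q = 76.6.
ΔQ = 76.6 − 43 = +33.60.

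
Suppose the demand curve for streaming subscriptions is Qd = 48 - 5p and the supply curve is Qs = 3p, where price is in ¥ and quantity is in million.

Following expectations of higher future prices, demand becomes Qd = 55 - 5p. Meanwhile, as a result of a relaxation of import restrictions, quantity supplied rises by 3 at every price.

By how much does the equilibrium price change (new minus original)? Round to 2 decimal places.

+0.50

Solve the original market: 48 - 5p = 3p, hence p = 6 and Q = 18.
The shock moves the curves to Qd = 55 - 5p and Qs = 3p + 3.
Equate the new curves: 55 - 5p = 3p + 3, giving 52 = 8p, p = 6.5, Q = 22.5.
Δp = 6.5 − 6 = +0.50.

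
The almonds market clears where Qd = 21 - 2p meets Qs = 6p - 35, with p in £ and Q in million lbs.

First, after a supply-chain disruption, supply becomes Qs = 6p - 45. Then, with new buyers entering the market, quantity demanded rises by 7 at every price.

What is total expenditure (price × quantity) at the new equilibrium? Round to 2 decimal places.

88.97

Initially, 21 - 2p = 6p - 35, so 56 = 8p and p = 7, Q = 7.
The new curves are Qd = 28 - 2p (demand) and Qs = 6p - 45 (supply).
Setting them equal: 28 - 2p = 6p - 45 → 73 = 8p, so p = 9.125 and Q = 9.75.
New expenditure = 9.125 × 9.75 = 88.97.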